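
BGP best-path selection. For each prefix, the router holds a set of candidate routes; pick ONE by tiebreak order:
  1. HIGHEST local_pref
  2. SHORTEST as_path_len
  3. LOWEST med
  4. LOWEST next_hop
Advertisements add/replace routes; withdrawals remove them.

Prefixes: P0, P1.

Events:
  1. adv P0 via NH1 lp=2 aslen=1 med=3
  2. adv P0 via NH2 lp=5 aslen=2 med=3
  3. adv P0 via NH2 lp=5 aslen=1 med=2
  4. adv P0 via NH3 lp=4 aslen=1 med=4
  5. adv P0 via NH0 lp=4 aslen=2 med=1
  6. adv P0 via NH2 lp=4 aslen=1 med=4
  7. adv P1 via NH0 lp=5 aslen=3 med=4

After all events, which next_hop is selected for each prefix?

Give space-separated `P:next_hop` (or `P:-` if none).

Answer: P0:NH2 P1:NH0

Derivation:
Op 1: best P0=NH1 P1=-
Op 2: best P0=NH2 P1=-
Op 3: best P0=NH2 P1=-
Op 4: best P0=NH2 P1=-
Op 5: best P0=NH2 P1=-
Op 6: best P0=NH2 P1=-
Op 7: best P0=NH2 P1=NH0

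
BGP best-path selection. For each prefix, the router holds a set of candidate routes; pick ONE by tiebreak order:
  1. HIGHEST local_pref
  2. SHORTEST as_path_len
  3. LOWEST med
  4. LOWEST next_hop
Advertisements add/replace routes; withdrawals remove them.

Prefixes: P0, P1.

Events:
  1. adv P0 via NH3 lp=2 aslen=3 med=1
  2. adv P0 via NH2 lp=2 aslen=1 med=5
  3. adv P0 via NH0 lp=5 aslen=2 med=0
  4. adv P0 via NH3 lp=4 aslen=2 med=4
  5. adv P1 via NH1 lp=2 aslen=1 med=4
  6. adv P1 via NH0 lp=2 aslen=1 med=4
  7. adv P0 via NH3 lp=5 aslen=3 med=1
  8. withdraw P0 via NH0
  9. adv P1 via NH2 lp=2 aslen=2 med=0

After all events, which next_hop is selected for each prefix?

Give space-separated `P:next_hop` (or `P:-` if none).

Op 1: best P0=NH3 P1=-
Op 2: best P0=NH2 P1=-
Op 3: best P0=NH0 P1=-
Op 4: best P0=NH0 P1=-
Op 5: best P0=NH0 P1=NH1
Op 6: best P0=NH0 P1=NH0
Op 7: best P0=NH0 P1=NH0
Op 8: best P0=NH3 P1=NH0
Op 9: best P0=NH3 P1=NH0

Answer: P0:NH3 P1:NH0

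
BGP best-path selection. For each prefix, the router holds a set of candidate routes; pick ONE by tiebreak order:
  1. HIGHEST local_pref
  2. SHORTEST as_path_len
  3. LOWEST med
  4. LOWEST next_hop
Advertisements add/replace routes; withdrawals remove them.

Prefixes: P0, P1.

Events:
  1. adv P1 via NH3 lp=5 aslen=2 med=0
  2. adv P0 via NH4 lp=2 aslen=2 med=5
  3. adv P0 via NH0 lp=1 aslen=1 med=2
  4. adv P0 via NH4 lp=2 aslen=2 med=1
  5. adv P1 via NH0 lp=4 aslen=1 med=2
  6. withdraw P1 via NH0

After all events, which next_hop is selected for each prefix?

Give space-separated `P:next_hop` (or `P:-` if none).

Answer: P0:NH4 P1:NH3

Derivation:
Op 1: best P0=- P1=NH3
Op 2: best P0=NH4 P1=NH3
Op 3: best P0=NH4 P1=NH3
Op 4: best P0=NH4 P1=NH3
Op 5: best P0=NH4 P1=NH3
Op 6: best P0=NH4 P1=NH3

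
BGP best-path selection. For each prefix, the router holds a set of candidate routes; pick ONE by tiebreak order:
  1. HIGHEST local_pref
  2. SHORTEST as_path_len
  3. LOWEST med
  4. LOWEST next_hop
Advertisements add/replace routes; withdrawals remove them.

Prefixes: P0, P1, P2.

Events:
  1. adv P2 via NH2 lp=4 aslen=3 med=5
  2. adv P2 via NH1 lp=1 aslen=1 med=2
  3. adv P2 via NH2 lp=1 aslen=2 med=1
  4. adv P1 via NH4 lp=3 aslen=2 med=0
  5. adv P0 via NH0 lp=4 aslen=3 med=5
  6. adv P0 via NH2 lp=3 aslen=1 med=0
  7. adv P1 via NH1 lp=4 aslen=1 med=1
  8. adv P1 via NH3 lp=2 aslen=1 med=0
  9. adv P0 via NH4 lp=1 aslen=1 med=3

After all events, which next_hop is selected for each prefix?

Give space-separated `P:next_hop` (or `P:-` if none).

Op 1: best P0=- P1=- P2=NH2
Op 2: best P0=- P1=- P2=NH2
Op 3: best P0=- P1=- P2=NH1
Op 4: best P0=- P1=NH4 P2=NH1
Op 5: best P0=NH0 P1=NH4 P2=NH1
Op 6: best P0=NH0 P1=NH4 P2=NH1
Op 7: best P0=NH0 P1=NH1 P2=NH1
Op 8: best P0=NH0 P1=NH1 P2=NH1
Op 9: best P0=NH0 P1=NH1 P2=NH1

Answer: P0:NH0 P1:NH1 P2:NH1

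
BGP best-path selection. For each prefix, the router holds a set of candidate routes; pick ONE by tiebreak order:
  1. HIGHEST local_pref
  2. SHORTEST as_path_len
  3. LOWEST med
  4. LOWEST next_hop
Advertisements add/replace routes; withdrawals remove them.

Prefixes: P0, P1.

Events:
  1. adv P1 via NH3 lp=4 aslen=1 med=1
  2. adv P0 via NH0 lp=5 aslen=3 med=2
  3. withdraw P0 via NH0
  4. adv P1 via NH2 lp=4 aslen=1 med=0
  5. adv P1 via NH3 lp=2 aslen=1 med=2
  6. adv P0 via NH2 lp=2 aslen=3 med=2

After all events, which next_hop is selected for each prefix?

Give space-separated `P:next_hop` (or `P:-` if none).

Answer: P0:NH2 P1:NH2

Derivation:
Op 1: best P0=- P1=NH3
Op 2: best P0=NH0 P1=NH3
Op 3: best P0=- P1=NH3
Op 4: best P0=- P1=NH2
Op 5: best P0=- P1=NH2
Op 6: best P0=NH2 P1=NH2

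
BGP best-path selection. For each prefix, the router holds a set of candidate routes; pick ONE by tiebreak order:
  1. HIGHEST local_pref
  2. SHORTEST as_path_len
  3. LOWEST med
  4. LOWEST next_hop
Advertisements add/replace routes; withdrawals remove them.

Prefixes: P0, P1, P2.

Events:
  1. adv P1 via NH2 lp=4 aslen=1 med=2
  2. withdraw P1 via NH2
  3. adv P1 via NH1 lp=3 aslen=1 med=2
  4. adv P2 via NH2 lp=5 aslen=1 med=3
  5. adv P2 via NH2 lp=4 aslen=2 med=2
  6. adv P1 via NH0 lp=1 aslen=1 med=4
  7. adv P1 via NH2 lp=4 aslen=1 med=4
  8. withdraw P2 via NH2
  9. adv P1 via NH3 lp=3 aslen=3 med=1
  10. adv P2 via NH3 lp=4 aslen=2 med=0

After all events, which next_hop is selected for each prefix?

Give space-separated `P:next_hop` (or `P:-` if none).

Op 1: best P0=- P1=NH2 P2=-
Op 2: best P0=- P1=- P2=-
Op 3: best P0=- P1=NH1 P2=-
Op 4: best P0=- P1=NH1 P2=NH2
Op 5: best P0=- P1=NH1 P2=NH2
Op 6: best P0=- P1=NH1 P2=NH2
Op 7: best P0=- P1=NH2 P2=NH2
Op 8: best P0=- P1=NH2 P2=-
Op 9: best P0=- P1=NH2 P2=-
Op 10: best P0=- P1=NH2 P2=NH3

Answer: P0:- P1:NH2 P2:NH3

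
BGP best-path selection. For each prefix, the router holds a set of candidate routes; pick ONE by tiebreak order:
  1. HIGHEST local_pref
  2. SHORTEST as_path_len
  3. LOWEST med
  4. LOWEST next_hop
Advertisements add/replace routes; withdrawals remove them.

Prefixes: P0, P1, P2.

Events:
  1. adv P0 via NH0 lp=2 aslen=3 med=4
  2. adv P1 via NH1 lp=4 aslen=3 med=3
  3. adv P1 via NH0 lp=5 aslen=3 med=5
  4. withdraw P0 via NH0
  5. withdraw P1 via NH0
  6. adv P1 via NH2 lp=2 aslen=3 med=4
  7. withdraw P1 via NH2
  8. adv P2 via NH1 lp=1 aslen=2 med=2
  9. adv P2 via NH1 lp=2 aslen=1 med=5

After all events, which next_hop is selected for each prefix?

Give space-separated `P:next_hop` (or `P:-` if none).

Op 1: best P0=NH0 P1=- P2=-
Op 2: best P0=NH0 P1=NH1 P2=-
Op 3: best P0=NH0 P1=NH0 P2=-
Op 4: best P0=- P1=NH0 P2=-
Op 5: best P0=- P1=NH1 P2=-
Op 6: best P0=- P1=NH1 P2=-
Op 7: best P0=- P1=NH1 P2=-
Op 8: best P0=- P1=NH1 P2=NH1
Op 9: best P0=- P1=NH1 P2=NH1

Answer: P0:- P1:NH1 P2:NH1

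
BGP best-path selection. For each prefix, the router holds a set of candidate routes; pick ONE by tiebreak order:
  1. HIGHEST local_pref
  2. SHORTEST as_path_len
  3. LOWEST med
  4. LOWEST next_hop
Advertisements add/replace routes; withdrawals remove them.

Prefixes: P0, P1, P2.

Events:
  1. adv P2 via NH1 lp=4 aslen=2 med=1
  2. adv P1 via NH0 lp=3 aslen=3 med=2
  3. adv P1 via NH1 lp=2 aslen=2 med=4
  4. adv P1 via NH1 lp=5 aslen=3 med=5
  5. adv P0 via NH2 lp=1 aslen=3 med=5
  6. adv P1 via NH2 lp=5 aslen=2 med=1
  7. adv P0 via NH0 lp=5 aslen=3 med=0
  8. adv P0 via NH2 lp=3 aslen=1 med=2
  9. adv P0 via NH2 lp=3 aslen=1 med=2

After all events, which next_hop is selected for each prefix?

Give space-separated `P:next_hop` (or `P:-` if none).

Op 1: best P0=- P1=- P2=NH1
Op 2: best P0=- P1=NH0 P2=NH1
Op 3: best P0=- P1=NH0 P2=NH1
Op 4: best P0=- P1=NH1 P2=NH1
Op 5: best P0=NH2 P1=NH1 P2=NH1
Op 6: best P0=NH2 P1=NH2 P2=NH1
Op 7: best P0=NH0 P1=NH2 P2=NH1
Op 8: best P0=NH0 P1=NH2 P2=NH1
Op 9: best P0=NH0 P1=NH2 P2=NH1

Answer: P0:NH0 P1:NH2 P2:NH1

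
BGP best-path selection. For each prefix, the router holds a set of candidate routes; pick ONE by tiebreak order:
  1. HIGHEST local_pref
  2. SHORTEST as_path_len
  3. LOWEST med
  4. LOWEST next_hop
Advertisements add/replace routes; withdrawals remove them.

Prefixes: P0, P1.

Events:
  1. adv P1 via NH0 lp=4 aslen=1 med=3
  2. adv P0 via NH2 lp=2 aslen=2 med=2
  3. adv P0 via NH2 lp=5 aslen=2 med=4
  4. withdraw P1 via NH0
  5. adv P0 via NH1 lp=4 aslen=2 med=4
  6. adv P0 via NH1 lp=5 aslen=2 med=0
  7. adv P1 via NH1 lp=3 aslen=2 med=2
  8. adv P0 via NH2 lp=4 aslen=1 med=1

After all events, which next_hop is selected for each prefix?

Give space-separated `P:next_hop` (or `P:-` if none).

Answer: P0:NH1 P1:NH1

Derivation:
Op 1: best P0=- P1=NH0
Op 2: best P0=NH2 P1=NH0
Op 3: best P0=NH2 P1=NH0
Op 4: best P0=NH2 P1=-
Op 5: best P0=NH2 P1=-
Op 6: best P0=NH1 P1=-
Op 7: best P0=NH1 P1=NH1
Op 8: best P0=NH1 P1=NH1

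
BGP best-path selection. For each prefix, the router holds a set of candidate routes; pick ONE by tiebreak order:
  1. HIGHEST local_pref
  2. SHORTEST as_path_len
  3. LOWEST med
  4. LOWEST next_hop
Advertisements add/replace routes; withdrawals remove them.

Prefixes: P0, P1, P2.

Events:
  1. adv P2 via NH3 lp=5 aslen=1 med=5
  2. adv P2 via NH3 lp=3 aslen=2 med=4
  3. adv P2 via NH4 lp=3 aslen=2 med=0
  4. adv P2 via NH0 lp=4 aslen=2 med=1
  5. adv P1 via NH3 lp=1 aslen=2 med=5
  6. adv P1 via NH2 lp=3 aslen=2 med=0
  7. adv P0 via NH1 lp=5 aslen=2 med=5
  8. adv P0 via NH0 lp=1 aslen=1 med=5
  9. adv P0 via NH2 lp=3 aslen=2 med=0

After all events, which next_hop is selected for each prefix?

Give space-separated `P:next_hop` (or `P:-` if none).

Op 1: best P0=- P1=- P2=NH3
Op 2: best P0=- P1=- P2=NH3
Op 3: best P0=- P1=- P2=NH4
Op 4: best P0=- P1=- P2=NH0
Op 5: best P0=- P1=NH3 P2=NH0
Op 6: best P0=- P1=NH2 P2=NH0
Op 7: best P0=NH1 P1=NH2 P2=NH0
Op 8: best P0=NH1 P1=NH2 P2=NH0
Op 9: best P0=NH1 P1=NH2 P2=NH0

Answer: P0:NH1 P1:NH2 P2:NH0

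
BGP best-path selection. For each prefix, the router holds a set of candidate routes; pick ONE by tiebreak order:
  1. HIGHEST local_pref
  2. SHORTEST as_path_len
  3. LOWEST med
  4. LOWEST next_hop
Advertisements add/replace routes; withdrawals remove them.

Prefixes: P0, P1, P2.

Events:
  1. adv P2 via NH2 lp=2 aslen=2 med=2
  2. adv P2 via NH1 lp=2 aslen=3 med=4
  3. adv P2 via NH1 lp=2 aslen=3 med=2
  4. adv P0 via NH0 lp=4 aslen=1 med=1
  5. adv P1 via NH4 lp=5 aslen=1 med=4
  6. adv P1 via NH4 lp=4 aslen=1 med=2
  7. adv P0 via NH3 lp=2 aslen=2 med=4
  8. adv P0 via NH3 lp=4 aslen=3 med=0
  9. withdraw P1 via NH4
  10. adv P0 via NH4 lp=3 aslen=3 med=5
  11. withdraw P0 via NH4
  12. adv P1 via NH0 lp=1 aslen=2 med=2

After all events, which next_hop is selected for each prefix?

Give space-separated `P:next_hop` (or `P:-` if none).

Answer: P0:NH0 P1:NH0 P2:NH2

Derivation:
Op 1: best P0=- P1=- P2=NH2
Op 2: best P0=- P1=- P2=NH2
Op 3: best P0=- P1=- P2=NH2
Op 4: best P0=NH0 P1=- P2=NH2
Op 5: best P0=NH0 P1=NH4 P2=NH2
Op 6: best P0=NH0 P1=NH4 P2=NH2
Op 7: best P0=NH0 P1=NH4 P2=NH2
Op 8: best P0=NH0 P1=NH4 P2=NH2
Op 9: best P0=NH0 P1=- P2=NH2
Op 10: best P0=NH0 P1=- P2=NH2
Op 11: best P0=NH0 P1=- P2=NH2
Op 12: best P0=NH0 P1=NH0 P2=NH2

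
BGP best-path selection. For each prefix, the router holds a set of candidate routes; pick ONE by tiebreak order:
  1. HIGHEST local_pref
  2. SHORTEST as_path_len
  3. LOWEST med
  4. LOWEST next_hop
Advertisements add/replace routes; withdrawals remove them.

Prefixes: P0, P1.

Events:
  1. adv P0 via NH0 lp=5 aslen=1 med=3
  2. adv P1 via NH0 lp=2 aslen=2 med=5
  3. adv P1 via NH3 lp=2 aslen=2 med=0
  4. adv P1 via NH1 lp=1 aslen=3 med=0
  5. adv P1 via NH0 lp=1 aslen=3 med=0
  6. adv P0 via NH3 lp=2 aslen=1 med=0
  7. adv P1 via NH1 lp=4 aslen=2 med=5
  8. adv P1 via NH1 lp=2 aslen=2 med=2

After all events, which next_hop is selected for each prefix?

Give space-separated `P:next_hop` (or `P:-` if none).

Answer: P0:NH0 P1:NH3

Derivation:
Op 1: best P0=NH0 P1=-
Op 2: best P0=NH0 P1=NH0
Op 3: best P0=NH0 P1=NH3
Op 4: best P0=NH0 P1=NH3
Op 5: best P0=NH0 P1=NH3
Op 6: best P0=NH0 P1=NH3
Op 7: best P0=NH0 P1=NH1
Op 8: best P0=NH0 P1=NH3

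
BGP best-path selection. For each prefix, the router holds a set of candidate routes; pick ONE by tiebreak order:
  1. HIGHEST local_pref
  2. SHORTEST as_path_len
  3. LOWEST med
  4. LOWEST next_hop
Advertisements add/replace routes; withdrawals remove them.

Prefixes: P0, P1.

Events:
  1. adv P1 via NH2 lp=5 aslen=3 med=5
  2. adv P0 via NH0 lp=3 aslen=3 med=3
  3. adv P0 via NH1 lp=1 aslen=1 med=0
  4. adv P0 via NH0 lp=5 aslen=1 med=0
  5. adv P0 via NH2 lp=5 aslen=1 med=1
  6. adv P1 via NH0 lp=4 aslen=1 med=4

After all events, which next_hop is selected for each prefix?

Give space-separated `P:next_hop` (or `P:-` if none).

Op 1: best P0=- P1=NH2
Op 2: best P0=NH0 P1=NH2
Op 3: best P0=NH0 P1=NH2
Op 4: best P0=NH0 P1=NH2
Op 5: best P0=NH0 P1=NH2
Op 6: best P0=NH0 P1=NH2

Answer: P0:NH0 P1:NH2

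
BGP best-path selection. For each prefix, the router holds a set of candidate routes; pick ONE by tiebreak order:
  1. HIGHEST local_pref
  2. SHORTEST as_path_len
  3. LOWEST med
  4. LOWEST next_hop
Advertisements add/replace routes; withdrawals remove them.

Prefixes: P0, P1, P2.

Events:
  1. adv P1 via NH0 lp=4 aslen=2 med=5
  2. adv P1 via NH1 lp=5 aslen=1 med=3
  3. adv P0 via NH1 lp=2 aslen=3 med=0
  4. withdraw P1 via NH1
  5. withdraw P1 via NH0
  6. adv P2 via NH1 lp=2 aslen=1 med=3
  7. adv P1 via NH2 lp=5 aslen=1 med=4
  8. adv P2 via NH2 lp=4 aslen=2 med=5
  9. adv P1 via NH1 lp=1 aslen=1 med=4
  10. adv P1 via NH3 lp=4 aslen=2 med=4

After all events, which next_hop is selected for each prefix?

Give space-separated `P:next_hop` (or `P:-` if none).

Op 1: best P0=- P1=NH0 P2=-
Op 2: best P0=- P1=NH1 P2=-
Op 3: best P0=NH1 P1=NH1 P2=-
Op 4: best P0=NH1 P1=NH0 P2=-
Op 5: best P0=NH1 P1=- P2=-
Op 6: best P0=NH1 P1=- P2=NH1
Op 7: best P0=NH1 P1=NH2 P2=NH1
Op 8: best P0=NH1 P1=NH2 P2=NH2
Op 9: best P0=NH1 P1=NH2 P2=NH2
Op 10: best P0=NH1 P1=NH2 P2=NH2

Answer: P0:NH1 P1:NH2 P2:NH2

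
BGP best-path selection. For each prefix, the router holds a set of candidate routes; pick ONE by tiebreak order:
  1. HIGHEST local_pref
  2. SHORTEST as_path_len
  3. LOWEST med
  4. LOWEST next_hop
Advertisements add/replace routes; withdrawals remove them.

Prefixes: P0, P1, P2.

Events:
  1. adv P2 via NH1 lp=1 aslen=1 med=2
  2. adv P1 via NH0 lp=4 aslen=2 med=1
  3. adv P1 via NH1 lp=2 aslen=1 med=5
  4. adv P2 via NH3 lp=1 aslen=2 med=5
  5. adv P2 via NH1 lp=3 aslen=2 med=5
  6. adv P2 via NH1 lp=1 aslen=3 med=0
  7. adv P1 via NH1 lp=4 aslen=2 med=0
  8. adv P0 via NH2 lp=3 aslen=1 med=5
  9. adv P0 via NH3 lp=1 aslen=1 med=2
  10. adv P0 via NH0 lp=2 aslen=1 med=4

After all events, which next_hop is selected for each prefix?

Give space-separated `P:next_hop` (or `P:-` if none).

Op 1: best P0=- P1=- P2=NH1
Op 2: best P0=- P1=NH0 P2=NH1
Op 3: best P0=- P1=NH0 P2=NH1
Op 4: best P0=- P1=NH0 P2=NH1
Op 5: best P0=- P1=NH0 P2=NH1
Op 6: best P0=- P1=NH0 P2=NH3
Op 7: best P0=- P1=NH1 P2=NH3
Op 8: best P0=NH2 P1=NH1 P2=NH3
Op 9: best P0=NH2 P1=NH1 P2=NH3
Op 10: best P0=NH2 P1=NH1 P2=NH3

Answer: P0:NH2 P1:NH1 P2:NH3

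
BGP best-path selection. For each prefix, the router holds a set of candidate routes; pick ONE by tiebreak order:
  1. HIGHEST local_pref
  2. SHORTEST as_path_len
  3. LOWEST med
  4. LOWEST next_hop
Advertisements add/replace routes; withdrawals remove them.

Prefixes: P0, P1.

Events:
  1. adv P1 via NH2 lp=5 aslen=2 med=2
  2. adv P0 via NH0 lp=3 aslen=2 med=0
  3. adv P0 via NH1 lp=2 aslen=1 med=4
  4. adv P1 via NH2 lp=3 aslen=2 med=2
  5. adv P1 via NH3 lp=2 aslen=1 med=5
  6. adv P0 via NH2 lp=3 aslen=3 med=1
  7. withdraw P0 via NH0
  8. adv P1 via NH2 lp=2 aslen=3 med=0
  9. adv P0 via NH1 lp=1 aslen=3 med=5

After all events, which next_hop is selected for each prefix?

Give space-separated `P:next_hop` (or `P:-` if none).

Answer: P0:NH2 P1:NH3

Derivation:
Op 1: best P0=- P1=NH2
Op 2: best P0=NH0 P1=NH2
Op 3: best P0=NH0 P1=NH2
Op 4: best P0=NH0 P1=NH2
Op 5: best P0=NH0 P1=NH2
Op 6: best P0=NH0 P1=NH2
Op 7: best P0=NH2 P1=NH2
Op 8: best P0=NH2 P1=NH3
Op 9: best P0=NH2 P1=NH3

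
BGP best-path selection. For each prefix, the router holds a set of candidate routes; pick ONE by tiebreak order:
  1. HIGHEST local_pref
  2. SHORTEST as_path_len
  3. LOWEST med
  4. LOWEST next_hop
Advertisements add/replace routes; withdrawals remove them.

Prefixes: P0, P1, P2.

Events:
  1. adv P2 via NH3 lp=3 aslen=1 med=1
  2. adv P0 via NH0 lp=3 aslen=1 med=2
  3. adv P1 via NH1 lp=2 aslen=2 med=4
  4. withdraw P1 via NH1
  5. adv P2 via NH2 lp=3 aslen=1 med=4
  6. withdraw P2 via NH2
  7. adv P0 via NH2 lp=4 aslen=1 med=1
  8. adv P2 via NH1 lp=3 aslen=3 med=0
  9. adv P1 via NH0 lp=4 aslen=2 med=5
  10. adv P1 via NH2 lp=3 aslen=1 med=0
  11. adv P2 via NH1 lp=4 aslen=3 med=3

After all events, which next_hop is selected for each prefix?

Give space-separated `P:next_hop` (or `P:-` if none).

Answer: P0:NH2 P1:NH0 P2:NH1

Derivation:
Op 1: best P0=- P1=- P2=NH3
Op 2: best P0=NH0 P1=- P2=NH3
Op 3: best P0=NH0 P1=NH1 P2=NH3
Op 4: best P0=NH0 P1=- P2=NH3
Op 5: best P0=NH0 P1=- P2=NH3
Op 6: best P0=NH0 P1=- P2=NH3
Op 7: best P0=NH2 P1=- P2=NH3
Op 8: best P0=NH2 P1=- P2=NH3
Op 9: best P0=NH2 P1=NH0 P2=NH3
Op 10: best P0=NH2 P1=NH0 P2=NH3
Op 11: best P0=NH2 P1=NH0 P2=NH1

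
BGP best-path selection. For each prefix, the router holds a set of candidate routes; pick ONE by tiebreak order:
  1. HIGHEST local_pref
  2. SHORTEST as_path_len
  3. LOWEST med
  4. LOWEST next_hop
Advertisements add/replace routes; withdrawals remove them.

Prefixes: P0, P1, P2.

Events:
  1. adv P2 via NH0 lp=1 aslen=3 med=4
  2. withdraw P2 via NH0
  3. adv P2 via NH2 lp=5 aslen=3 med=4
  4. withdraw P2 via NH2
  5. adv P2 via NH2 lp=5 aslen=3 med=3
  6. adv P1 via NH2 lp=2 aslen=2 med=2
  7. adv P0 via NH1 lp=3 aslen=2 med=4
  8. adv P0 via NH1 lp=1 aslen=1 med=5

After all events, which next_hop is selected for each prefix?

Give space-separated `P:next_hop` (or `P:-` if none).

Answer: P0:NH1 P1:NH2 P2:NH2

Derivation:
Op 1: best P0=- P1=- P2=NH0
Op 2: best P0=- P1=- P2=-
Op 3: best P0=- P1=- P2=NH2
Op 4: best P0=- P1=- P2=-
Op 5: best P0=- P1=- P2=NH2
Op 6: best P0=- P1=NH2 P2=NH2
Op 7: best P0=NH1 P1=NH2 P2=NH2
Op 8: best P0=NH1 P1=NH2 P2=NH2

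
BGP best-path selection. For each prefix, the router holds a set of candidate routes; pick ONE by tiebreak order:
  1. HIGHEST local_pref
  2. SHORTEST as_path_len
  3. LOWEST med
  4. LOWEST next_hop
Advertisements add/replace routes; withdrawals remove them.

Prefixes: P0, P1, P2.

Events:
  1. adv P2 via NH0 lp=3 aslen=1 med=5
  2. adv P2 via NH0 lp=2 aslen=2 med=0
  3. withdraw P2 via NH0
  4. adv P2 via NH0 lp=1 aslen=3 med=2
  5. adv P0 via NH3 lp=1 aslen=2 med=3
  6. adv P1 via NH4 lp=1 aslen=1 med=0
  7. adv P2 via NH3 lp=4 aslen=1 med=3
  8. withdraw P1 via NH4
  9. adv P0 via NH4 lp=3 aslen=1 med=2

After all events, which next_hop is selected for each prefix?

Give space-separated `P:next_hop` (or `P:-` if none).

Op 1: best P0=- P1=- P2=NH0
Op 2: best P0=- P1=- P2=NH0
Op 3: best P0=- P1=- P2=-
Op 4: best P0=- P1=- P2=NH0
Op 5: best P0=NH3 P1=- P2=NH0
Op 6: best P0=NH3 P1=NH4 P2=NH0
Op 7: best P0=NH3 P1=NH4 P2=NH3
Op 8: best P0=NH3 P1=- P2=NH3
Op 9: best P0=NH4 P1=- P2=NH3

Answer: P0:NH4 P1:- P2:NH3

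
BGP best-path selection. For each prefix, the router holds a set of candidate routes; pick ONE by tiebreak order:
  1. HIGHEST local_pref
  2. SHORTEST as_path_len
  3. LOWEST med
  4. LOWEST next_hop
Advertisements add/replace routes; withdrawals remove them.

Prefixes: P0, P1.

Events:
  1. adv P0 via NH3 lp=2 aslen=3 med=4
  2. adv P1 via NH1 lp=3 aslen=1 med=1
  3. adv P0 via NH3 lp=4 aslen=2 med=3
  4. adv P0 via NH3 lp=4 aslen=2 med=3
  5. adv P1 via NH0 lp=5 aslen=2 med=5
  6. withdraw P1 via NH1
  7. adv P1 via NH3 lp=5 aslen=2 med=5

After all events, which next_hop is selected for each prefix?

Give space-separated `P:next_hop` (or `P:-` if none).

Answer: P0:NH3 P1:NH0

Derivation:
Op 1: best P0=NH3 P1=-
Op 2: best P0=NH3 P1=NH1
Op 3: best P0=NH3 P1=NH1
Op 4: best P0=NH3 P1=NH1
Op 5: best P0=NH3 P1=NH0
Op 6: best P0=NH3 P1=NH0
Op 7: best P0=NH3 P1=NH0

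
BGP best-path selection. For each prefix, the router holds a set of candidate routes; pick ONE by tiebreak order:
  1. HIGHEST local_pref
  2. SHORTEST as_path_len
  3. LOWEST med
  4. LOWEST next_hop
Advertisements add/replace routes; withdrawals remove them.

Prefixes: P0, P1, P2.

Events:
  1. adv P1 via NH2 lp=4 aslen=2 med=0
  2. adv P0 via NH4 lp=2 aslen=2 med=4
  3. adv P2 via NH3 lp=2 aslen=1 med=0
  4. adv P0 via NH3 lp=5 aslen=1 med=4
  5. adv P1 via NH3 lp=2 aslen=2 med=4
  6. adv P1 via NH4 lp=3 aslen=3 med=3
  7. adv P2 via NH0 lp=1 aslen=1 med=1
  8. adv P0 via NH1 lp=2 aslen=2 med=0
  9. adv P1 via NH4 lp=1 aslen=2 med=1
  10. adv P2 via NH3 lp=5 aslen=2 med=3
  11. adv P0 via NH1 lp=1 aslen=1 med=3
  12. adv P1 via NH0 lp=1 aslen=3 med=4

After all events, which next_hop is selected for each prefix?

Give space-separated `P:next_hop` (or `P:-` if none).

Op 1: best P0=- P1=NH2 P2=-
Op 2: best P0=NH4 P1=NH2 P2=-
Op 3: best P0=NH4 P1=NH2 P2=NH3
Op 4: best P0=NH3 P1=NH2 P2=NH3
Op 5: best P0=NH3 P1=NH2 P2=NH3
Op 6: best P0=NH3 P1=NH2 P2=NH3
Op 7: best P0=NH3 P1=NH2 P2=NH3
Op 8: best P0=NH3 P1=NH2 P2=NH3
Op 9: best P0=NH3 P1=NH2 P2=NH3
Op 10: best P0=NH3 P1=NH2 P2=NH3
Op 11: best P0=NH3 P1=NH2 P2=NH3
Op 12: best P0=NH3 P1=NH2 P2=NH3

Answer: P0:NH3 P1:NH2 P2:NH3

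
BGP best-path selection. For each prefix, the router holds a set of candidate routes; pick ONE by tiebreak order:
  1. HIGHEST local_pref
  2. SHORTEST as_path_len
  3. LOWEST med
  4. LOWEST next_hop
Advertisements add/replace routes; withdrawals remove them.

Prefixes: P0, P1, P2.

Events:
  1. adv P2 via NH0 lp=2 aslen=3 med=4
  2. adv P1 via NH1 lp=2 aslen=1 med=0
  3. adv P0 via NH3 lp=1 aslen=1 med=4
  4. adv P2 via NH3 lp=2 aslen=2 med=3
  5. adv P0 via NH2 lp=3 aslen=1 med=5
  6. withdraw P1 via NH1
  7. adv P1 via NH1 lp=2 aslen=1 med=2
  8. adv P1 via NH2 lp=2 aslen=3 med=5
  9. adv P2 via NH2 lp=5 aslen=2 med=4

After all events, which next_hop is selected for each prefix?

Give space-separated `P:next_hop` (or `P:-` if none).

Answer: P0:NH2 P1:NH1 P2:NH2

Derivation:
Op 1: best P0=- P1=- P2=NH0
Op 2: best P0=- P1=NH1 P2=NH0
Op 3: best P0=NH3 P1=NH1 P2=NH0
Op 4: best P0=NH3 P1=NH1 P2=NH3
Op 5: best P0=NH2 P1=NH1 P2=NH3
Op 6: best P0=NH2 P1=- P2=NH3
Op 7: best P0=NH2 P1=NH1 P2=NH3
Op 8: best P0=NH2 P1=NH1 P2=NH3
Op 9: best P0=NH2 P1=NH1 P2=NH2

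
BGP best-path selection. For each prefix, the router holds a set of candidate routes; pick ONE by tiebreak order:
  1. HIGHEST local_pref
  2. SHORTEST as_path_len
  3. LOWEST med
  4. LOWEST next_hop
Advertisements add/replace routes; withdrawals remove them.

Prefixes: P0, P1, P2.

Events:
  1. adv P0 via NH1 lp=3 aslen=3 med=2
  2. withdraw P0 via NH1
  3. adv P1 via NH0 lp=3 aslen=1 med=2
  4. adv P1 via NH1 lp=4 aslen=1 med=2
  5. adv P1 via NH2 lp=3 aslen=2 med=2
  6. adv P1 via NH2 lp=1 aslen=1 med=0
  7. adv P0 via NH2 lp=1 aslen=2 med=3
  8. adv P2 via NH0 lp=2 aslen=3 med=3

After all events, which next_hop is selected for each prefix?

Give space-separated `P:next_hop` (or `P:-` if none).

Op 1: best P0=NH1 P1=- P2=-
Op 2: best P0=- P1=- P2=-
Op 3: best P0=- P1=NH0 P2=-
Op 4: best P0=- P1=NH1 P2=-
Op 5: best P0=- P1=NH1 P2=-
Op 6: best P0=- P1=NH1 P2=-
Op 7: best P0=NH2 P1=NH1 P2=-
Op 8: best P0=NH2 P1=NH1 P2=NH0

Answer: P0:NH2 P1:NH1 P2:NH0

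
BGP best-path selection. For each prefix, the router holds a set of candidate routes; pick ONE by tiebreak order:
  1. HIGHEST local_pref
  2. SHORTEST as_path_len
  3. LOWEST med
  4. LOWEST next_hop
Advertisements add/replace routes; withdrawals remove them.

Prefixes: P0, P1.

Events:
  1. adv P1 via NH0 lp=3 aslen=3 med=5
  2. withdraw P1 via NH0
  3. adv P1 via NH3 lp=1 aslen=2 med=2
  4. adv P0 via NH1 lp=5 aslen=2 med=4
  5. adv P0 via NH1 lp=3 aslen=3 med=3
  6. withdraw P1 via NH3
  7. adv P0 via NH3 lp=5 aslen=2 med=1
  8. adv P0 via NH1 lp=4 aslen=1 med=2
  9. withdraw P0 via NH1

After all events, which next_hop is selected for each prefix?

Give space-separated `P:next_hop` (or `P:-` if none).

Op 1: best P0=- P1=NH0
Op 2: best P0=- P1=-
Op 3: best P0=- P1=NH3
Op 4: best P0=NH1 P1=NH3
Op 5: best P0=NH1 P1=NH3
Op 6: best P0=NH1 P1=-
Op 7: best P0=NH3 P1=-
Op 8: best P0=NH3 P1=-
Op 9: best P0=NH3 P1=-

Answer: P0:NH3 P1:-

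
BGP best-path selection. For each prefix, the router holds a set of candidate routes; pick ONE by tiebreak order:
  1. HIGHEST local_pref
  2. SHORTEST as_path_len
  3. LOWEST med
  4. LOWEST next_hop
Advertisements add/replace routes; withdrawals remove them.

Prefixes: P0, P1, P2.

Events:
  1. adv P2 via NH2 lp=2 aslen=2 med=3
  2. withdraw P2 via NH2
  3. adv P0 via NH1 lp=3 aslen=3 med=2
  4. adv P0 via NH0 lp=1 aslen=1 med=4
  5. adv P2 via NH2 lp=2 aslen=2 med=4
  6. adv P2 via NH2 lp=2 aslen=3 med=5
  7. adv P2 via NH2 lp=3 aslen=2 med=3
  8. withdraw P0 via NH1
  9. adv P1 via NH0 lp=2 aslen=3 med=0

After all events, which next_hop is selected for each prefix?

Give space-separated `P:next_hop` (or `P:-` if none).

Answer: P0:NH0 P1:NH0 P2:NH2

Derivation:
Op 1: best P0=- P1=- P2=NH2
Op 2: best P0=- P1=- P2=-
Op 3: best P0=NH1 P1=- P2=-
Op 4: best P0=NH1 P1=- P2=-
Op 5: best P0=NH1 P1=- P2=NH2
Op 6: best P0=NH1 P1=- P2=NH2
Op 7: best P0=NH1 P1=- P2=NH2
Op 8: best P0=NH0 P1=- P2=NH2
Op 9: best P0=NH0 P1=NH0 P2=NH2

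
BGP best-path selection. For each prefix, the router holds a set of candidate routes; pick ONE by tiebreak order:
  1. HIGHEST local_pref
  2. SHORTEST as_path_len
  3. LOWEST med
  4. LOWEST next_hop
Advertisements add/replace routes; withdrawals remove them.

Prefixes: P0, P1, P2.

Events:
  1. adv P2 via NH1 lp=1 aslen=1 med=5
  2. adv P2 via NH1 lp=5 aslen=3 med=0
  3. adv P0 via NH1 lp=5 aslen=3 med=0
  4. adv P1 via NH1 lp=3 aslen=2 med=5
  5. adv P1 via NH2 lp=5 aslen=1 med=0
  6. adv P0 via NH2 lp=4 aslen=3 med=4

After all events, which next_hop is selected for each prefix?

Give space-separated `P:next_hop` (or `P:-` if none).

Op 1: best P0=- P1=- P2=NH1
Op 2: best P0=- P1=- P2=NH1
Op 3: best P0=NH1 P1=- P2=NH1
Op 4: best P0=NH1 P1=NH1 P2=NH1
Op 5: best P0=NH1 P1=NH2 P2=NH1
Op 6: best P0=NH1 P1=NH2 P2=NH1

Answer: P0:NH1 P1:NH2 P2:NH1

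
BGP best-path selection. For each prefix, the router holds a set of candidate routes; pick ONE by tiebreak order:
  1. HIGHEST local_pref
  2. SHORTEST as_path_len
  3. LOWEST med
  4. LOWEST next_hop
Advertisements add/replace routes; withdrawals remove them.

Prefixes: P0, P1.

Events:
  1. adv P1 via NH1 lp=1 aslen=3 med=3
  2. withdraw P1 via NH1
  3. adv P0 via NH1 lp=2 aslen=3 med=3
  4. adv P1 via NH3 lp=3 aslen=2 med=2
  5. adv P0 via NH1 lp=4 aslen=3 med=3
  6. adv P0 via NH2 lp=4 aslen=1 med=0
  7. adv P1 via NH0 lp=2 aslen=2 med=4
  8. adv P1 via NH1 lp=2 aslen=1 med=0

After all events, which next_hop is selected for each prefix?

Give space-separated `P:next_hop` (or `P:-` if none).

Answer: P0:NH2 P1:NH3

Derivation:
Op 1: best P0=- P1=NH1
Op 2: best P0=- P1=-
Op 3: best P0=NH1 P1=-
Op 4: best P0=NH1 P1=NH3
Op 5: best P0=NH1 P1=NH3
Op 6: best P0=NH2 P1=NH3
Op 7: best P0=NH2 P1=NH3
Op 8: best P0=NH2 P1=NH3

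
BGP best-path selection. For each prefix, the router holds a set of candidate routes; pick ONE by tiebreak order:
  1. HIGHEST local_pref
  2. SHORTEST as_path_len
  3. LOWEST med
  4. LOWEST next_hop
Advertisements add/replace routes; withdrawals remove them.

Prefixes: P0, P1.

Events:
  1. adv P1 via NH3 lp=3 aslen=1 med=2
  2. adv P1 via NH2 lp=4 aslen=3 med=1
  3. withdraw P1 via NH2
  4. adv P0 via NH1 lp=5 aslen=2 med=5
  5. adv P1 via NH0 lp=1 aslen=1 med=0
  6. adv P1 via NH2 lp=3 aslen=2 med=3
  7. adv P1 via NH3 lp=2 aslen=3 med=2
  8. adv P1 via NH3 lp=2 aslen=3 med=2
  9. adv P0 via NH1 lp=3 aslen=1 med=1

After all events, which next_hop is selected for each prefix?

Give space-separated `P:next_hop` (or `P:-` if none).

Answer: P0:NH1 P1:NH2

Derivation:
Op 1: best P0=- P1=NH3
Op 2: best P0=- P1=NH2
Op 3: best P0=- P1=NH3
Op 4: best P0=NH1 P1=NH3
Op 5: best P0=NH1 P1=NH3
Op 6: best P0=NH1 P1=NH3
Op 7: best P0=NH1 P1=NH2
Op 8: best P0=NH1 P1=NH2
Op 9: best P0=NH1 P1=NH2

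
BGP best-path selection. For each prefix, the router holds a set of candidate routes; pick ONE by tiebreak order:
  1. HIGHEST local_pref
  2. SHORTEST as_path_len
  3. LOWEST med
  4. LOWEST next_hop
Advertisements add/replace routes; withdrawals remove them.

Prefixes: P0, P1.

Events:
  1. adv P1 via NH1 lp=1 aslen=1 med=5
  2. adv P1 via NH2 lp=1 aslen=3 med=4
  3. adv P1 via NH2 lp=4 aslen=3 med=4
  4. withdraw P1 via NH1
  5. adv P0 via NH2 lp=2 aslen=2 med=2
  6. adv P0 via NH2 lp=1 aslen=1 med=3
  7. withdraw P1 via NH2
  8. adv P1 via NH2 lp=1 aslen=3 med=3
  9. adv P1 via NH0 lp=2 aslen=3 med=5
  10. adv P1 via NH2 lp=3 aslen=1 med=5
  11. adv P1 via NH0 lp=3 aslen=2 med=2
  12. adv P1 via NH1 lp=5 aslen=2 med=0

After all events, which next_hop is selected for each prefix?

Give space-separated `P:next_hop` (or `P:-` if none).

Op 1: best P0=- P1=NH1
Op 2: best P0=- P1=NH1
Op 3: best P0=- P1=NH2
Op 4: best P0=- P1=NH2
Op 5: best P0=NH2 P1=NH2
Op 6: best P0=NH2 P1=NH2
Op 7: best P0=NH2 P1=-
Op 8: best P0=NH2 P1=NH2
Op 9: best P0=NH2 P1=NH0
Op 10: best P0=NH2 P1=NH2
Op 11: best P0=NH2 P1=NH2
Op 12: best P0=NH2 P1=NH1

Answer: P0:NH2 P1:NH1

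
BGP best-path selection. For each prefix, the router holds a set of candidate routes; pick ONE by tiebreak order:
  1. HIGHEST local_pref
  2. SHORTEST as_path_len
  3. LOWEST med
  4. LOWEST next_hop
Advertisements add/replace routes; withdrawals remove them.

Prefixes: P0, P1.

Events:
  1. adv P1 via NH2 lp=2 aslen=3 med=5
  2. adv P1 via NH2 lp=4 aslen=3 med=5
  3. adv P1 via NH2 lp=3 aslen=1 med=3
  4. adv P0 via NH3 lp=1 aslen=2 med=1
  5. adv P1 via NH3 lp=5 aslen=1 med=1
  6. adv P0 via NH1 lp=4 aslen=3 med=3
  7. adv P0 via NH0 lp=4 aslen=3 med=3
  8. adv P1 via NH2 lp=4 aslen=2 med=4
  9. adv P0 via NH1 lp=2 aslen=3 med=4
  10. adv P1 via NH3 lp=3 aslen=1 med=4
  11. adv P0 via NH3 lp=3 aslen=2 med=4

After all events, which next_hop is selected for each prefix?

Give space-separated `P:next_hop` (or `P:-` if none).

Op 1: best P0=- P1=NH2
Op 2: best P0=- P1=NH2
Op 3: best P0=- P1=NH2
Op 4: best P0=NH3 P1=NH2
Op 5: best P0=NH3 P1=NH3
Op 6: best P0=NH1 P1=NH3
Op 7: best P0=NH0 P1=NH3
Op 8: best P0=NH0 P1=NH3
Op 9: best P0=NH0 P1=NH3
Op 10: best P0=NH0 P1=NH2
Op 11: best P0=NH0 P1=NH2

Answer: P0:NH0 P1:NH2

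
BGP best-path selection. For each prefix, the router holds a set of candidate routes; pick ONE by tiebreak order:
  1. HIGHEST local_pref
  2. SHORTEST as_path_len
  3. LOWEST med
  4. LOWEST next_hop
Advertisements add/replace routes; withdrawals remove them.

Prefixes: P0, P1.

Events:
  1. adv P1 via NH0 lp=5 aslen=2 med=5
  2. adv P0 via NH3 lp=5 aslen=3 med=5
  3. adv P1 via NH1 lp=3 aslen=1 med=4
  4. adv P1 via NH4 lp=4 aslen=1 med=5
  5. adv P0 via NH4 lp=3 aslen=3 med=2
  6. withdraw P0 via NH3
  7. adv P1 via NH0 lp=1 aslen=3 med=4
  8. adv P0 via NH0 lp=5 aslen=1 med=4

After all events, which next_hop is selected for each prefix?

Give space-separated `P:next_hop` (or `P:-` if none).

Op 1: best P0=- P1=NH0
Op 2: best P0=NH3 P1=NH0
Op 3: best P0=NH3 P1=NH0
Op 4: best P0=NH3 P1=NH0
Op 5: best P0=NH3 P1=NH0
Op 6: best P0=NH4 P1=NH0
Op 7: best P0=NH4 P1=NH4
Op 8: best P0=NH0 P1=NH4

Answer: P0:NH0 P1:NH4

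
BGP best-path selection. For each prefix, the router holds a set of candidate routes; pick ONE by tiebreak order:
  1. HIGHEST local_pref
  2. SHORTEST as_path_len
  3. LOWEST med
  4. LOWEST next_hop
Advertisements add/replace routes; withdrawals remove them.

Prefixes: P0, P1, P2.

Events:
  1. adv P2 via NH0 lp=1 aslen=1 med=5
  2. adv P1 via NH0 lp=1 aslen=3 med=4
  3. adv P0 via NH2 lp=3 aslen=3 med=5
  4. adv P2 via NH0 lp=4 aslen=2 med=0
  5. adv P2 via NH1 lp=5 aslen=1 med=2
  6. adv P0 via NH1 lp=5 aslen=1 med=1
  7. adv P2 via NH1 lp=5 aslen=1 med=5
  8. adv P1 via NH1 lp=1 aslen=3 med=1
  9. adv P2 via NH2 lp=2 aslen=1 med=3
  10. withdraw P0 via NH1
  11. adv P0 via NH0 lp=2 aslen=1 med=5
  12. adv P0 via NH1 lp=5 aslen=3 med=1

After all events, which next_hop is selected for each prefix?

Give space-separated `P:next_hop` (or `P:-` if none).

Op 1: best P0=- P1=- P2=NH0
Op 2: best P0=- P1=NH0 P2=NH0
Op 3: best P0=NH2 P1=NH0 P2=NH0
Op 4: best P0=NH2 P1=NH0 P2=NH0
Op 5: best P0=NH2 P1=NH0 P2=NH1
Op 6: best P0=NH1 P1=NH0 P2=NH1
Op 7: best P0=NH1 P1=NH0 P2=NH1
Op 8: best P0=NH1 P1=NH1 P2=NH1
Op 9: best P0=NH1 P1=NH1 P2=NH1
Op 10: best P0=NH2 P1=NH1 P2=NH1
Op 11: best P0=NH2 P1=NH1 P2=NH1
Op 12: best P0=NH1 P1=NH1 P2=NH1

Answer: P0:NH1 P1:NH1 P2:NH1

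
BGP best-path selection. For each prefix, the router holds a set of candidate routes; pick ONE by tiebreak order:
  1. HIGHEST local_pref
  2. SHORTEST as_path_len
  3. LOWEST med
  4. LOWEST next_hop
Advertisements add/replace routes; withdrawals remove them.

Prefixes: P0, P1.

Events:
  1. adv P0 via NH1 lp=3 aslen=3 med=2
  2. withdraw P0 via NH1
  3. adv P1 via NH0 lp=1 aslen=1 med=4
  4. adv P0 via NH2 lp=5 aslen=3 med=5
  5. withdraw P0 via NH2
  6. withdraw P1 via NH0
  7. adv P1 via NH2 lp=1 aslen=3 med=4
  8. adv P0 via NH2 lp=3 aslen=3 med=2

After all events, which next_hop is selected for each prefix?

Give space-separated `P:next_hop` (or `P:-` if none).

Answer: P0:NH2 P1:NH2

Derivation:
Op 1: best P0=NH1 P1=-
Op 2: best P0=- P1=-
Op 3: best P0=- P1=NH0
Op 4: best P0=NH2 P1=NH0
Op 5: best P0=- P1=NH0
Op 6: best P0=- P1=-
Op 7: best P0=- P1=NH2
Op 8: best P0=NH2 P1=NH2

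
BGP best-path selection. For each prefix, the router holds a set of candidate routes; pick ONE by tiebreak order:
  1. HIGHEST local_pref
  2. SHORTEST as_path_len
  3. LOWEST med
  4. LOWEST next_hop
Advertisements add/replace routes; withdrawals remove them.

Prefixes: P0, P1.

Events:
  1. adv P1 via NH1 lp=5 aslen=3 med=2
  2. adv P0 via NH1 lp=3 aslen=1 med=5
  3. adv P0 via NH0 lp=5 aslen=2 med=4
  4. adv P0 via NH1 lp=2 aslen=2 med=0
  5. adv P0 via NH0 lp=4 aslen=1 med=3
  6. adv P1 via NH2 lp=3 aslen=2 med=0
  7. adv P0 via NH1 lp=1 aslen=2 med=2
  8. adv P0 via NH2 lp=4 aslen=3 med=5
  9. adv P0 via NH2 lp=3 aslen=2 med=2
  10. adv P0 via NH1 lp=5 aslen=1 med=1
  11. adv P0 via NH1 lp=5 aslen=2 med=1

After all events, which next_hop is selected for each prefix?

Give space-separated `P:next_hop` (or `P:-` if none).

Answer: P0:NH1 P1:NH1

Derivation:
Op 1: best P0=- P1=NH1
Op 2: best P0=NH1 P1=NH1
Op 3: best P0=NH0 P1=NH1
Op 4: best P0=NH0 P1=NH1
Op 5: best P0=NH0 P1=NH1
Op 6: best P0=NH0 P1=NH1
Op 7: best P0=NH0 P1=NH1
Op 8: best P0=NH0 P1=NH1
Op 9: best P0=NH0 P1=NH1
Op 10: best P0=NH1 P1=NH1
Op 11: best P0=NH1 P1=NH1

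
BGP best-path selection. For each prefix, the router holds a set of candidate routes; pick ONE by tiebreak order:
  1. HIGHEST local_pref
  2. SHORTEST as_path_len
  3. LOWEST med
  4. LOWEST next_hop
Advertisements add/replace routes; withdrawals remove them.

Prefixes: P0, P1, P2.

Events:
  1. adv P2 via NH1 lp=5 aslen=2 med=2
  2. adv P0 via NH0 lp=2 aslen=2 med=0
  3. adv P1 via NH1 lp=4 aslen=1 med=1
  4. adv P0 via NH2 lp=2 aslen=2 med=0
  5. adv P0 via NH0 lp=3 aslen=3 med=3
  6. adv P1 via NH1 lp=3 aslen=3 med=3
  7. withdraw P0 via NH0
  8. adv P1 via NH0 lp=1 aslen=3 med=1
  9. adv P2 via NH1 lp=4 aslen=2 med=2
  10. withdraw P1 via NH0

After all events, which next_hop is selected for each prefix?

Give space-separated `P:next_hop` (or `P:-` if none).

Op 1: best P0=- P1=- P2=NH1
Op 2: best P0=NH0 P1=- P2=NH1
Op 3: best P0=NH0 P1=NH1 P2=NH1
Op 4: best P0=NH0 P1=NH1 P2=NH1
Op 5: best P0=NH0 P1=NH1 P2=NH1
Op 6: best P0=NH0 P1=NH1 P2=NH1
Op 7: best P0=NH2 P1=NH1 P2=NH1
Op 8: best P0=NH2 P1=NH1 P2=NH1
Op 9: best P0=NH2 P1=NH1 P2=NH1
Op 10: best P0=NH2 P1=NH1 P2=NH1

Answer: P0:NH2 P1:NH1 P2:NH1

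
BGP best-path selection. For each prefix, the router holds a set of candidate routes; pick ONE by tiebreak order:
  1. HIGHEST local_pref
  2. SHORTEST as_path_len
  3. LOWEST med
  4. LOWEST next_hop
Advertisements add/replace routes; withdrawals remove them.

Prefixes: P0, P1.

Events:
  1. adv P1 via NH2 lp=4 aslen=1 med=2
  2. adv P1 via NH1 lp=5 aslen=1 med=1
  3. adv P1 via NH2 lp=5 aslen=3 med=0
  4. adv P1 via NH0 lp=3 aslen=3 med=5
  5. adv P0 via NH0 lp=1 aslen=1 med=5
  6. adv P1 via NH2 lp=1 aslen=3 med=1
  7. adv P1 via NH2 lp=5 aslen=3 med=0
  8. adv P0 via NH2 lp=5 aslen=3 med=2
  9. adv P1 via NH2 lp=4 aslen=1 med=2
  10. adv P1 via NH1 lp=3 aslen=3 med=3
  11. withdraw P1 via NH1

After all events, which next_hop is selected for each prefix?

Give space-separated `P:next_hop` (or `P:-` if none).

Op 1: best P0=- P1=NH2
Op 2: best P0=- P1=NH1
Op 3: best P0=- P1=NH1
Op 4: best P0=- P1=NH1
Op 5: best P0=NH0 P1=NH1
Op 6: best P0=NH0 P1=NH1
Op 7: best P0=NH0 P1=NH1
Op 8: best P0=NH2 P1=NH1
Op 9: best P0=NH2 P1=NH1
Op 10: best P0=NH2 P1=NH2
Op 11: best P0=NH2 P1=NH2

Answer: P0:NH2 P1:NH2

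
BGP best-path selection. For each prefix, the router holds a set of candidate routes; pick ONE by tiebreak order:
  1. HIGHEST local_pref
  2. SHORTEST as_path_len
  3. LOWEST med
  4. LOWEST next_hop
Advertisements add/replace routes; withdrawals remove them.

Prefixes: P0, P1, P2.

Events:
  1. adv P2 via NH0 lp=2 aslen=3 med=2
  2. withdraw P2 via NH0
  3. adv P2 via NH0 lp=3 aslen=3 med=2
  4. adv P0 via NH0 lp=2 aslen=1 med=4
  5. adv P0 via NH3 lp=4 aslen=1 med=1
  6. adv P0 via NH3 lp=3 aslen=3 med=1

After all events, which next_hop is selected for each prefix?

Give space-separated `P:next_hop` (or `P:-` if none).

Answer: P0:NH3 P1:- P2:NH0

Derivation:
Op 1: best P0=- P1=- P2=NH0
Op 2: best P0=- P1=- P2=-
Op 3: best P0=- P1=- P2=NH0
Op 4: best P0=NH0 P1=- P2=NH0
Op 5: best P0=NH3 P1=- P2=NH0
Op 6: best P0=NH3 P1=- P2=NH0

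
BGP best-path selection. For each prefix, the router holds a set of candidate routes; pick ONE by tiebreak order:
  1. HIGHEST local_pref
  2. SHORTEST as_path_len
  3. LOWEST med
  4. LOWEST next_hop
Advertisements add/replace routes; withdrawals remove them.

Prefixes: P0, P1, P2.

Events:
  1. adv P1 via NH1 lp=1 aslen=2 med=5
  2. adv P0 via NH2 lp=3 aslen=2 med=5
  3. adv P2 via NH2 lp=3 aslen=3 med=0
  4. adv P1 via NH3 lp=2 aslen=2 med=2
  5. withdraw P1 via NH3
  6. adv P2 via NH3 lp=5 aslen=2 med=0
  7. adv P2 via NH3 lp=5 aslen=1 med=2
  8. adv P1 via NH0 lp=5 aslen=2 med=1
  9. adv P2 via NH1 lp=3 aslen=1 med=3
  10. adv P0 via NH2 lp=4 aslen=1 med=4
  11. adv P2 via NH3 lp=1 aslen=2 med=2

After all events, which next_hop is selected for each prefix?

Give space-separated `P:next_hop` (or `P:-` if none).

Op 1: best P0=- P1=NH1 P2=-
Op 2: best P0=NH2 P1=NH1 P2=-
Op 3: best P0=NH2 P1=NH1 P2=NH2
Op 4: best P0=NH2 P1=NH3 P2=NH2
Op 5: best P0=NH2 P1=NH1 P2=NH2
Op 6: best P0=NH2 P1=NH1 P2=NH3
Op 7: best P0=NH2 P1=NH1 P2=NH3
Op 8: best P0=NH2 P1=NH0 P2=NH3
Op 9: best P0=NH2 P1=NH0 P2=NH3
Op 10: best P0=NH2 P1=NH0 P2=NH3
Op 11: best P0=NH2 P1=NH0 P2=NH1

Answer: P0:NH2 P1:NH0 P2:NH1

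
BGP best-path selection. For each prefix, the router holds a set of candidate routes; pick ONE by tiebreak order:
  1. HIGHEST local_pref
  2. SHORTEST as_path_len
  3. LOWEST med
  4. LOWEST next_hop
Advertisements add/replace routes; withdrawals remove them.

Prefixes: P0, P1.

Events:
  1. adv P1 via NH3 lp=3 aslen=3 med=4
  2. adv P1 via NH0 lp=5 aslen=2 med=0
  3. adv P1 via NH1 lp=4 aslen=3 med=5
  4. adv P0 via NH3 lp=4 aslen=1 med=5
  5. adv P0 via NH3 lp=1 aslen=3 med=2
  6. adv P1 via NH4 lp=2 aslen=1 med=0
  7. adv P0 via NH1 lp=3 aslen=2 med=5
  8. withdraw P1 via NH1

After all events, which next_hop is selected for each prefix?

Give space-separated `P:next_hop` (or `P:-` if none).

Op 1: best P0=- P1=NH3
Op 2: best P0=- P1=NH0
Op 3: best P0=- P1=NH0
Op 4: best P0=NH3 P1=NH0
Op 5: best P0=NH3 P1=NH0
Op 6: best P0=NH3 P1=NH0
Op 7: best P0=NH1 P1=NH0
Op 8: best P0=NH1 P1=NH0

Answer: P0:NH1 P1:NH0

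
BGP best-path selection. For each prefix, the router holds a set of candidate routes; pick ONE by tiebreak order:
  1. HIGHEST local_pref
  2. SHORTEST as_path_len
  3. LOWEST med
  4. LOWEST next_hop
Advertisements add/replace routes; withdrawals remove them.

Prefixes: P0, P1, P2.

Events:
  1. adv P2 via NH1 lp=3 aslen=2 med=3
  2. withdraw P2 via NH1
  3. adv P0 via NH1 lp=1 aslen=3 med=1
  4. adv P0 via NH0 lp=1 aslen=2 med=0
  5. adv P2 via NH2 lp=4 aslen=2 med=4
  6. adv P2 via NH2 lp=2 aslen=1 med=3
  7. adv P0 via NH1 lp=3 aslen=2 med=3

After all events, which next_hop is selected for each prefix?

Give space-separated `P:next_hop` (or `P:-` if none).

Op 1: best P0=- P1=- P2=NH1
Op 2: best P0=- P1=- P2=-
Op 3: best P0=NH1 P1=- P2=-
Op 4: best P0=NH0 P1=- P2=-
Op 5: best P0=NH0 P1=- P2=NH2
Op 6: best P0=NH0 P1=- P2=NH2
Op 7: best P0=NH1 P1=- P2=NH2

Answer: P0:NH1 P1:- P2:NH2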